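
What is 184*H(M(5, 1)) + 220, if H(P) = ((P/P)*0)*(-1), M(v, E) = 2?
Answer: 220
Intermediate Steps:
H(P) = 0 (H(P) = (1*0)*(-1) = 0*(-1) = 0)
184*H(M(5, 1)) + 220 = 184*0 + 220 = 0 + 220 = 220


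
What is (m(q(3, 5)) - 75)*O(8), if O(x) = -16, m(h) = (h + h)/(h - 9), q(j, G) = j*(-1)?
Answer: 1192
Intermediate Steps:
q(j, G) = -j
m(h) = 2*h/(-9 + h) (m(h) = (2*h)/(-9 + h) = 2*h/(-9 + h))
(m(q(3, 5)) - 75)*O(8) = (2*(-1*3)/(-9 - 1*3) - 75)*(-16) = (2*(-3)/(-9 - 3) - 75)*(-16) = (2*(-3)/(-12) - 75)*(-16) = (2*(-3)*(-1/12) - 75)*(-16) = (½ - 75)*(-16) = -149/2*(-16) = 1192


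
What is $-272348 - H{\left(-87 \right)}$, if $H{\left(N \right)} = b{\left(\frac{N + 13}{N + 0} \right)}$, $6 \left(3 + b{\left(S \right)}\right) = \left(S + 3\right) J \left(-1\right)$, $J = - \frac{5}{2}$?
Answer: $- \frac{284329855}{1044} \approx -2.7235 \cdot 10^{5}$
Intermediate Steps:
$J = - \frac{5}{2}$ ($J = \left(-5\right) \frac{1}{2} = - \frac{5}{2} \approx -2.5$)
$b{\left(S \right)} = - \frac{7}{4} + \frac{5 S}{12}$ ($b{\left(S \right)} = -3 + \frac{\left(S + 3\right) \left(- \frac{5}{2}\right) \left(-1\right)}{6} = -3 + \frac{\left(3 + S\right) \left(- \frac{5}{2}\right) \left(-1\right)}{6} = -3 + \frac{\left(- \frac{15}{2} - \frac{5 S}{2}\right) \left(-1\right)}{6} = -3 + \frac{\frac{15}{2} + \frac{5 S}{2}}{6} = -3 + \left(\frac{5}{4} + \frac{5 S}{12}\right) = - \frac{7}{4} + \frac{5 S}{12}$)
$H{\left(N \right)} = - \frac{7}{4} + \frac{5 \left(13 + N\right)}{12 N}$ ($H{\left(N \right)} = - \frac{7}{4} + \frac{5 \frac{N + 13}{N + 0}}{12} = - \frac{7}{4} + \frac{5 \frac{13 + N}{N}}{12} = - \frac{7}{4} + \frac{5 \left(13 + N\right)}{12 N}$)
$-272348 - H{\left(-87 \right)} = -272348 - \frac{65 - -1392}{12 \left(-87\right)} = -272348 - \frac{1}{12} \left(- \frac{1}{87}\right) \left(65 + 1392\right) = -272348 - \frac{1}{12} \left(- \frac{1}{87}\right) 1457 = -272348 - - \frac{1457}{1044} = -272348 + \frac{1457}{1044} = - \frac{284329855}{1044}$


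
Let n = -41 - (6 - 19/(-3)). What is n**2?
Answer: 25600/9 ≈ 2844.4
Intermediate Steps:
n = -160/3 (n = -41 - (6 - 19*(-1/3)) = -41 - (6 + 19/3) = -41 - 1*37/3 = -41 - 37/3 = -160/3 ≈ -53.333)
n**2 = (-160/3)**2 = 25600/9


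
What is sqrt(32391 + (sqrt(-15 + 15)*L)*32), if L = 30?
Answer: 3*sqrt(3599) ≈ 179.98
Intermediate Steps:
sqrt(32391 + (sqrt(-15 + 15)*L)*32) = sqrt(32391 + (sqrt(-15 + 15)*30)*32) = sqrt(32391 + (sqrt(0)*30)*32) = sqrt(32391 + (0*30)*32) = sqrt(32391 + 0*32) = sqrt(32391 + 0) = sqrt(32391) = 3*sqrt(3599)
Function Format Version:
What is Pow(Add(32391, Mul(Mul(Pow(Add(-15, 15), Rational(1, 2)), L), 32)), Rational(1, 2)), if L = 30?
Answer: Mul(3, Pow(3599, Rational(1, 2))) ≈ 179.98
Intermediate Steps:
Pow(Add(32391, Mul(Mul(Pow(Add(-15, 15), Rational(1, 2)), L), 32)), Rational(1, 2)) = Pow(Add(32391, Mul(Mul(Pow(Add(-15, 15), Rational(1, 2)), 30), 32)), Rational(1, 2)) = Pow(Add(32391, Mul(Mul(Pow(0, Rational(1, 2)), 30), 32)), Rational(1, 2)) = Pow(Add(32391, Mul(Mul(0, 30), 32)), Rational(1, 2)) = Pow(Add(32391, Mul(0, 32)), Rational(1, 2)) = Pow(Add(32391, 0), Rational(1, 2)) = Pow(32391, Rational(1, 2)) = Mul(3, Pow(3599, Rational(1, 2)))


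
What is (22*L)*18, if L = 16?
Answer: 6336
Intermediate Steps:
(22*L)*18 = (22*16)*18 = 352*18 = 6336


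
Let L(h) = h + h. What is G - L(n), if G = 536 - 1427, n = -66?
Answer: -759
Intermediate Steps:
L(h) = 2*h
G = -891
G - L(n) = -891 - 2*(-66) = -891 - 1*(-132) = -891 + 132 = -759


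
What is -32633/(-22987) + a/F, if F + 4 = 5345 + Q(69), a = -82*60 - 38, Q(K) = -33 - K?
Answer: 56994741/120428893 ≈ 0.47326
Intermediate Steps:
a = -4958 (a = -4920 - 38 = -4958)
F = 5239 (F = -4 + (5345 + (-33 - 1*69)) = -4 + (5345 + (-33 - 69)) = -4 + (5345 - 102) = -4 + 5243 = 5239)
-32633/(-22987) + a/F = -32633/(-22987) - 4958/5239 = -32633*(-1/22987) - 4958*1/5239 = 32633/22987 - 4958/5239 = 56994741/120428893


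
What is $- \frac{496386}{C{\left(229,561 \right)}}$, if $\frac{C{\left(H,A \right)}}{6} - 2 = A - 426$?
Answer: $- \frac{82731}{137} \approx -603.88$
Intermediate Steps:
$C{\left(H,A \right)} = -2544 + 6 A$ ($C{\left(H,A \right)} = 12 + 6 \left(A - 426\right) = 12 + 6 \left(-426 + A\right) = 12 + \left(-2556 + 6 A\right) = -2544 + 6 A$)
$- \frac{496386}{C{\left(229,561 \right)}} = - \frac{496386}{-2544 + 6 \cdot 561} = - \frac{496386}{-2544 + 3366} = - \frac{496386}{822} = \left(-496386\right) \frac{1}{822} = - \frac{82731}{137}$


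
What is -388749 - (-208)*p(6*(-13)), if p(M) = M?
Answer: -404973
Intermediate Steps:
-388749 - (-208)*p(6*(-13)) = -388749 - (-208)*6*(-13) = -388749 - (-208)*(-78) = -388749 - 1*16224 = -388749 - 16224 = -404973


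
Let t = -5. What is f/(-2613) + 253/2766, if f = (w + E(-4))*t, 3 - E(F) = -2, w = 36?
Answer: 409373/2409186 ≈ 0.16992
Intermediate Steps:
E(F) = 5 (E(F) = 3 - 1*(-2) = 3 + 2 = 5)
f = -205 (f = (36 + 5)*(-5) = 41*(-5) = -205)
f/(-2613) + 253/2766 = -205/(-2613) + 253/2766 = -205*(-1/2613) + 253*(1/2766) = 205/2613 + 253/2766 = 409373/2409186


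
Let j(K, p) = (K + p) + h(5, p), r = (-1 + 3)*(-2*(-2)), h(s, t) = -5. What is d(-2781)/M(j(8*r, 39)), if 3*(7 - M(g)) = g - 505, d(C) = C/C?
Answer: 3/428 ≈ 0.0070093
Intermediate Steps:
r = 8 (r = 2*4 = 8)
j(K, p) = -5 + K + p (j(K, p) = (K + p) - 5 = -5 + K + p)
d(C) = 1
M(g) = 526/3 - g/3 (M(g) = 7 - (g - 505)/3 = 7 - (-505 + g)/3 = 7 + (505/3 - g/3) = 526/3 - g/3)
d(-2781)/M(j(8*r, 39)) = 1/(526/3 - (-5 + 8*8 + 39)/3) = 1/(526/3 - (-5 + 64 + 39)/3) = 1/(526/3 - 1/3*98) = 1/(526/3 - 98/3) = 1/(428/3) = 1*(3/428) = 3/428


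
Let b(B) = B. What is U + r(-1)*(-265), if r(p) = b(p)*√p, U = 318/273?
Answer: 106/91 + 265*I ≈ 1.1648 + 265.0*I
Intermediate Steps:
U = 106/91 (U = 318*(1/273) = 106/91 ≈ 1.1648)
r(p) = p^(3/2) (r(p) = p*√p = p^(3/2))
U + r(-1)*(-265) = 106/91 + (-1)^(3/2)*(-265) = 106/91 - I*(-265) = 106/91 + 265*I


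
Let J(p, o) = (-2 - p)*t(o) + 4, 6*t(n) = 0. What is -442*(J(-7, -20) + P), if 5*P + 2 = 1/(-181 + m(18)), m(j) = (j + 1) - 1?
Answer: -1296386/815 ≈ -1590.7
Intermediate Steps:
m(j) = j (m(j) = (1 + j) - 1 = j)
P = -327/815 (P = -2/5 + 1/(5*(-181 + 18)) = -2/5 + (1/5)/(-163) = -2/5 + (1/5)*(-1/163) = -2/5 - 1/815 = -327/815 ≈ -0.40123)
t(n) = 0 (t(n) = (1/6)*0 = 0)
J(p, o) = 4 (J(p, o) = (-2 - p)*0 + 4 = 0 + 4 = 4)
-442*(J(-7, -20) + P) = -442*(4 - 327/815) = -442*2933/815 = -1296386/815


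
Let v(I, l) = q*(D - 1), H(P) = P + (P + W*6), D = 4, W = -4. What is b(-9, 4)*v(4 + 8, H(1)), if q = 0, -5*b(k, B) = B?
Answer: 0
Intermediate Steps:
b(k, B) = -B/5
H(P) = -24 + 2*P (H(P) = P + (P - 4*6) = P + (P - 24) = P + (-24 + P) = -24 + 2*P)
v(I, l) = 0 (v(I, l) = 0*(4 - 1) = 0*3 = 0)
b(-9, 4)*v(4 + 8, H(1)) = -⅕*4*0 = -⅘*0 = 0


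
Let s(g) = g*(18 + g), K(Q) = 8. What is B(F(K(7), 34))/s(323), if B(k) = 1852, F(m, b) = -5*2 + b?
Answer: 1852/110143 ≈ 0.016815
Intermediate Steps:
F(m, b) = -10 + b
B(F(K(7), 34))/s(323) = 1852/((323*(18 + 323))) = 1852/((323*341)) = 1852/110143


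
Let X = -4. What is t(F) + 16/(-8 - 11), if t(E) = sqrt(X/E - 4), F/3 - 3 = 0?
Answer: -16/19 + 2*I*sqrt(10)/3 ≈ -0.8421 + 2.1082*I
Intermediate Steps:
F = 9 (F = 9 + 3*0 = 9 + 0 = 9)
t(E) = sqrt(-4 - 4/E) (t(E) = sqrt(-4/E - 4) = sqrt(-4 - 4/E))
t(F) + 16/(-8 - 11) = 2*sqrt((-1 - 1*9)/9) + 16/(-8 - 11) = 2*sqrt((-1 - 9)/9) + 16/(-19) = 2*sqrt((1/9)*(-10)) - 1/19*16 = 2*sqrt(-10/9) - 16/19 = 2*(I*sqrt(10)/3) - 16/19 = 2*I*sqrt(10)/3 - 16/19 = -16/19 + 2*I*sqrt(10)/3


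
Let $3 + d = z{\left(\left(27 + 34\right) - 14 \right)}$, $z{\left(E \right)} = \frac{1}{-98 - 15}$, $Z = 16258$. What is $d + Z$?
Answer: $\frac{1836814}{113} \approx 16255.0$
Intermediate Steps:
$z{\left(E \right)} = - \frac{1}{113}$ ($z{\left(E \right)} = \frac{1}{-113} = - \frac{1}{113}$)
$d = - \frac{340}{113}$ ($d = -3 - \frac{1}{113} = - \frac{340}{113} \approx -3.0089$)
$d + Z = - \frac{340}{113} + 16258 = \frac{1836814}{113}$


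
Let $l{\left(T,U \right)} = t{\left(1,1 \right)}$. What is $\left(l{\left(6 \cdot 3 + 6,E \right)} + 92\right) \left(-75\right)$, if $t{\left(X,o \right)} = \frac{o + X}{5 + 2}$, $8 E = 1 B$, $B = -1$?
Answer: $- \frac{48450}{7} \approx -6921.4$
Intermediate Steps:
$E = - \frac{1}{8}$ ($E = \frac{1 \left(-1\right)}{8} = \frac{1}{8} \left(-1\right) = - \frac{1}{8} \approx -0.125$)
$t{\left(X,o \right)} = \frac{X}{7} + \frac{o}{7}$ ($t{\left(X,o \right)} = \frac{X + o}{7} = \left(X + o\right) \frac{1}{7} = \frac{X}{7} + \frac{o}{7}$)
$l{\left(T,U \right)} = \frac{2}{7}$ ($l{\left(T,U \right)} = \frac{1}{7} \cdot 1 + \frac{1}{7} \cdot 1 = \frac{1}{7} + \frac{1}{7} = \frac{2}{7}$)
$\left(l{\left(6 \cdot 3 + 6,E \right)} + 92\right) \left(-75\right) = \left(\frac{2}{7} + 92\right) \left(-75\right) = \frac{646}{7} \left(-75\right) = - \frac{48450}{7}$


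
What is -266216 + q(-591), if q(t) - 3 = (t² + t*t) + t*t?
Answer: 781630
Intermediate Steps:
q(t) = 3 + 3*t² (q(t) = 3 + ((t² + t*t) + t*t) = 3 + ((t² + t²) + t²) = 3 + (2*t² + t²) = 3 + 3*t²)
-266216 + q(-591) = -266216 + (3 + 3*(-591)²) = -266216 + (3 + 3*349281) = -266216 + (3 + 1047843) = -266216 + 1047846 = 781630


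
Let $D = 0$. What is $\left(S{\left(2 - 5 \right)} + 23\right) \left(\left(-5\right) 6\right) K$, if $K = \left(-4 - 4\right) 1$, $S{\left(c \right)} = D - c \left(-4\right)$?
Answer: $2640$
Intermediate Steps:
$S{\left(c \right)} = 4 c$ ($S{\left(c \right)} = 0 - c \left(-4\right) = 0 - - 4 c = 0 + 4 c = 4 c$)
$K = -8$ ($K = \left(-8\right) 1 = -8$)
$\left(S{\left(2 - 5 \right)} + 23\right) \left(\left(-5\right) 6\right) K = \left(4 \left(2 - 5\right) + 23\right) \left(\left(-5\right) 6\right) \left(-8\right) = \left(4 \left(2 - 5\right) + 23\right) \left(-30\right) \left(-8\right) = \left(4 \left(-3\right) + 23\right) \left(-30\right) \left(-8\right) = \left(-12 + 23\right) \left(-30\right) \left(-8\right) = 11 \left(-30\right) \left(-8\right) = \left(-330\right) \left(-8\right) = 2640$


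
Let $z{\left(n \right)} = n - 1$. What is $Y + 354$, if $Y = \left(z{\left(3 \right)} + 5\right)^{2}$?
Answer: $403$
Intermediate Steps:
$z{\left(n \right)} = -1 + n$
$Y = 49$ ($Y = \left(\left(-1 + 3\right) + 5\right)^{2} = \left(2 + 5\right)^{2} = 7^{2} = 49$)
$Y + 354 = 49 + 354 = 403$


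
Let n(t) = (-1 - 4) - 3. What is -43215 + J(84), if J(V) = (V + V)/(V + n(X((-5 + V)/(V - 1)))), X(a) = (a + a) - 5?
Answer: -821043/19 ≈ -43213.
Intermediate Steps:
X(a) = -5 + 2*a (X(a) = 2*a - 5 = -5 + 2*a)
n(t) = -8 (n(t) = -5 - 3 = -8)
J(V) = 2*V/(-8 + V) (J(V) = (V + V)/(V - 8) = (2*V)/(-8 + V) = 2*V/(-8 + V))
-43215 + J(84) = -43215 + 2*84/(-8 + 84) = -43215 + 2*84/76 = -43215 + 2*84*(1/76) = -43215 + 42/19 = -821043/19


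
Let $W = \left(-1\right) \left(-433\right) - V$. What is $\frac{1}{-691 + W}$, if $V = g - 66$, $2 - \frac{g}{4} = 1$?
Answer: $- \frac{1}{196} \approx -0.005102$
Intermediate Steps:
$g = 4$ ($g = 8 - 4 = 4$)
$V = -62$ ($V = 4 - 66 = -62$)
$W = 495$ ($W = \left(-1\right) \left(-433\right) - -62 = 433 + 62 = 495$)
$\frac{1}{-691 + W} = \frac{1}{-691 + 495} = \frac{1}{-196} = - \frac{1}{196}$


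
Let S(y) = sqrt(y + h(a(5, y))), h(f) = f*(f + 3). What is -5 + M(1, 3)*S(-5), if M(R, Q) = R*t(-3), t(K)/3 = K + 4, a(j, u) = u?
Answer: -5 + 3*sqrt(5) ≈ 1.7082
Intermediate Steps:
h(f) = f*(3 + f)
t(K) = 12 + 3*K (t(K) = 3*(K + 4) = 3*(4 + K) = 12 + 3*K)
M(R, Q) = 3*R (M(R, Q) = R*(12 + 3*(-3)) = R*(12 - 9) = R*3 = 3*R)
S(y) = sqrt(y + y*(3 + y))
-5 + M(1, 3)*S(-5) = -5 + (3*1)*sqrt(-5*(4 - 5)) = -5 + 3*sqrt(-5*(-1)) = -5 + 3*sqrt(5)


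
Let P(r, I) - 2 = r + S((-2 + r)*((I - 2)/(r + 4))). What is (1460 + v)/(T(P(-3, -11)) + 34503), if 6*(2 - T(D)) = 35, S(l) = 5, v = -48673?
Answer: -283278/206995 ≈ -1.3685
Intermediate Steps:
P(r, I) = 7 + r (P(r, I) = 2 + (r + 5) = 2 + (5 + r) = 7 + r)
T(D) = -23/6 (T(D) = 2 - 1/6*35 = 2 - 35/6 = -23/6)
(1460 + v)/(T(P(-3, -11)) + 34503) = (1460 - 48673)/(-23/6 + 34503) = -47213/206995/6 = -47213*6/206995 = -283278/206995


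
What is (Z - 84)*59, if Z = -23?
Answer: -6313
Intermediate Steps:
(Z - 84)*59 = (-23 - 84)*59 = -107*59 = -6313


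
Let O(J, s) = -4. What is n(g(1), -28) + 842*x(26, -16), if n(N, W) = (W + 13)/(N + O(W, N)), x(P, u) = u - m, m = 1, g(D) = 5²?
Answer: -100203/7 ≈ -14315.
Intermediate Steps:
g(D) = 25
x(P, u) = -1 + u (x(P, u) = u - 1*1 = u - 1 = -1 + u)
n(N, W) = (13 + W)/(-4 + N) (n(N, W) = (W + 13)/(N - 4) = (13 + W)/(-4 + N))
n(g(1), -28) + 842*x(26, -16) = (13 - 28)/(-4 + 25) + 842*(-1 - 16) = -15/21 + 842*(-17) = (1/21)*(-15) - 14314 = -5/7 - 14314 = -100203/7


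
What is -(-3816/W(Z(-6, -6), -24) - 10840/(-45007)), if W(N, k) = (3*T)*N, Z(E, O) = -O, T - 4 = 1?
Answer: 9487284/225035 ≈ 42.159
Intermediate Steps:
T = 5 (T = 4 + 1 = 5)
W(N, k) = 15*N (W(N, k) = (3*5)*N = 15*N)
-(-3816/W(Z(-6, -6), -24) - 10840/(-45007)) = -(-3816/(15*(-1*(-6))) - 10840/(-45007)) = -(-3816/(15*6) - 10840*(-1/45007)) = -(-3816/90 + 10840/45007) = -(-3816*1/90 + 10840/45007) = -(-212/5 + 10840/45007) = -1*(-9487284/225035) = 9487284/225035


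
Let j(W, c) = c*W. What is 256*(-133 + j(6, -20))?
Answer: -64768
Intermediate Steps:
j(W, c) = W*c
256*(-133 + j(6, -20)) = 256*(-133 + 6*(-20)) = 256*(-133 - 120) = 256*(-253) = -64768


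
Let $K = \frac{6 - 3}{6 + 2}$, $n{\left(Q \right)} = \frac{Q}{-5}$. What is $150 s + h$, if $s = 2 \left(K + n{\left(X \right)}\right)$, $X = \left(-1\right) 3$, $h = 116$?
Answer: $\frac{817}{2} \approx 408.5$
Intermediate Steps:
$X = -3$
$n{\left(Q \right)} = - \frac{Q}{5}$ ($n{\left(Q \right)} = Q \left(- \frac{1}{5}\right) = - \frac{Q}{5}$)
$K = \frac{3}{8} \approx 0.375$
$s = \frac{39}{20}$ ($s = 2 \left(\frac{3}{8} - - \frac{3}{5}\right) = 2 \left(\frac{3}{8} + \frac{3}{5}\right) = 2 \cdot \frac{39}{40} = \frac{39}{20} \approx 1.95$)
$150 s + h = 150 \cdot \frac{39}{20} + 116 = \frac{585}{2} + 116 = \frac{817}{2}$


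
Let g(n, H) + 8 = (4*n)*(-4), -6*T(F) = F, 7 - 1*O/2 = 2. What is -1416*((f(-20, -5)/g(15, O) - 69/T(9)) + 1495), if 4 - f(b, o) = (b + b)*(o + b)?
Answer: -67820028/31 ≈ -2.1877e+6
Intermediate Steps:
O = 10 (O = 14 - 2*2 = 14 - 4 = 10)
T(F) = -F/6
f(b, o) = 4 - 2*b*(b + o) (f(b, o) = 4 - (b + b)*(o + b) = 4 - 2*b*(b + o))
g(n, H) = -8 - 16*n (g(n, H) = -8 + (4*n)*(-4) = -8 - 16*n)
-1416*((f(-20, -5)/g(15, O) - 69/T(9)) + 1495) = -1416*(((4 - 2*(-20)**2 - 2*(-20)*(-5))/(-8 - 16*15) - 69/((-1/6*9))) + 1495) = -1416*(((4 - 2*400 - 200)/(-8 - 240) - 69/(-3/2)) + 1495) = -1416*(((4 - 800 - 200)/(-248) - 69*(-2/3)) + 1495) = -1416*((-996*(-1/248) + 46) + 1495) = -1416*((249/62 + 46) + 1495) = -1416*(3101/62 + 1495) = -1416*95791/62 = -67820028/31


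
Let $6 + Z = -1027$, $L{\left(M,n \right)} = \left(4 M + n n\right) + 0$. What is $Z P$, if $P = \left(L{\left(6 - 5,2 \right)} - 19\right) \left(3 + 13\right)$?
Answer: $181808$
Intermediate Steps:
$L{\left(M,n \right)} = n^{2} + 4 M$ ($L{\left(M,n \right)} = \left(4 M + n^{2}\right) + 0 = \left(n^{2} + 4 M\right) + 0 = n^{2} + 4 M$)
$P = -176$ ($P = \left(\left(2^{2} + 4 \left(6 - 5\right)\right) - 19\right) \left(3 + 13\right) = \left(\left(4 + 4 \cdot 1\right) - 19\right) 16 = \left(\left(4 + 4\right) - 19\right) 16 = \left(8 - 19\right) 16 = \left(-11\right) 16 = -176$)
$Z = -1033$ ($Z = -6 - 1027 = -1033$)
$Z P = \left(-1033\right) \left(-176\right) = 181808$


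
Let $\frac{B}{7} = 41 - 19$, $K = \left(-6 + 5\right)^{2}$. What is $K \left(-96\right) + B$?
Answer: $58$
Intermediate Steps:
$K = 1$ ($K = \left(-1\right)^{2} = 1$)
$B = 154$ ($B = 7 \left(41 - 19\right) = 7 \cdot 22 = 154$)
$K \left(-96\right) + B = 1 \left(-96\right) + 154 = -96 + 154 = 58$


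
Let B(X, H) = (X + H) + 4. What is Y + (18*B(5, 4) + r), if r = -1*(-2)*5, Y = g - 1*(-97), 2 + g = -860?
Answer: -521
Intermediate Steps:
g = -862 (g = -2 - 860 = -862)
B(X, H) = 4 + H + X (B(X, H) = (H + X) + 4 = 4 + H + X)
Y = -765 (Y = -862 - 1*(-97) = -862 + 97 = -765)
r = 10 (r = 2*5 = 10)
Y + (18*B(5, 4) + r) = -765 + (18*(4 + 4 + 5) + 10) = -765 + (18*13 + 10) = -765 + (234 + 10) = -765 + 244 = -521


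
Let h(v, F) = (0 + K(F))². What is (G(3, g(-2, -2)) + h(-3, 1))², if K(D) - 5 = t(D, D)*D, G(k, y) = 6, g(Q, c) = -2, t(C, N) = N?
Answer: 1764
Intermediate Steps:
K(D) = 5 + D² (K(D) = 5 + D*D = 5 + D²)
h(v, F) = (5 + F²)² (h(v, F) = (0 + (5 + F²))² = (5 + F²)²)
(G(3, g(-2, -2)) + h(-3, 1))² = (6 + (5 + 1²)²)² = (6 + (5 + 1)²)² = (6 + 6²)² = (6 + 36)² = 42² = 1764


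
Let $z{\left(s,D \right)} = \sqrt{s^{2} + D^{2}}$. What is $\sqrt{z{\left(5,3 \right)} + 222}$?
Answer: $\sqrt{222 + \sqrt{34}} \approx 15.094$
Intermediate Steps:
$z{\left(s,D \right)} = \sqrt{D^{2} + s^{2}}$
$\sqrt{z{\left(5,3 \right)} + 222} = \sqrt{\sqrt{3^{2} + 5^{2}} + 222} = \sqrt{\sqrt{9 + 25} + 222} = \sqrt{\sqrt{34} + 222} = \sqrt{222 + \sqrt{34}}$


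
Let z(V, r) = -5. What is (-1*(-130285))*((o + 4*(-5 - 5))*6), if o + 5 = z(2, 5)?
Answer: -39085500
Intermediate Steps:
o = -10 (o = -5 - 5 = -10)
(-1*(-130285))*((o + 4*(-5 - 5))*6) = (-1*(-130285))*((-10 + 4*(-5 - 5))*6) = 130285*((-10 + 4*(-10))*6) = 130285*((-10 - 40)*6) = 130285*(-50*6) = 130285*(-300) = -39085500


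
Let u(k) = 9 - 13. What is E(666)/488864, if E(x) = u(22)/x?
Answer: -1/81395856 ≈ -1.2286e-8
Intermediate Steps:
u(k) = -4
E(x) = -4/x
E(666)/488864 = -4/666/488864 = -4*1/666*(1/488864) = -2/333*1/488864 = -1/81395856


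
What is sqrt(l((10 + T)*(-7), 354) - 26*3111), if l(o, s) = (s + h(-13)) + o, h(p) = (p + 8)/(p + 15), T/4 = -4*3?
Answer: I*sqrt(321074)/2 ≈ 283.32*I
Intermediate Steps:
T = -48 (T = 4*(-4*3) = 4*(-12) = -48)
h(p) = (8 + p)/(15 + p)
l(o, s) = -5/2 + o + s (l(o, s) = (s + (8 - 13)/(15 - 13)) + o = (s - 5/2) + o = (-5/2 + s) + o = -5/2 + o + s)
sqrt(l((10 + T)*(-7), 354) - 26*3111) = sqrt((-5/2 + (10 - 48)*(-7) + 354) - 26*3111) = sqrt((-5/2 - 38*(-7) + 354) - 80886) = sqrt((-5/2 + 266 + 354) - 80886) = sqrt(1235/2 - 80886) = sqrt(-160537/2) = I*sqrt(321074)/2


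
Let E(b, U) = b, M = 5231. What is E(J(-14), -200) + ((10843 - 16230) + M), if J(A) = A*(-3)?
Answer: -114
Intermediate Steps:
J(A) = -3*A
E(J(-14), -200) + ((10843 - 16230) + M) = -3*(-14) + ((10843 - 16230) + 5231) = 42 + (-5387 + 5231) = 42 - 156 = -114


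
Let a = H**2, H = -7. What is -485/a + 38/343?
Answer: -3357/343 ≈ -9.7872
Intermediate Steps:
a = 49 (a = (-7)**2 = 49)
-485/a + 38/343 = -485/49 + 38/343 = -3357/343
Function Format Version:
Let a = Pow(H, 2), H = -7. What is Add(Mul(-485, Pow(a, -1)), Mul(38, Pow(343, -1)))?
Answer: Rational(-3357, 343) ≈ -9.7872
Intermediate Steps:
a = 49 (a = Pow(-7, 2) = 49)
Add(Mul(-485, Pow(a, -1)), Mul(38, Pow(343, -1))) = Add(Mul(-485, Pow(49, -1)), Mul(38, Pow(343, -1))) = Add(Mul(-485, Rational(1, 49)), Mul(38, Rational(1, 343))) = Add(Rational(-485, 49), Rational(38, 343)) = Rational(-3357, 343)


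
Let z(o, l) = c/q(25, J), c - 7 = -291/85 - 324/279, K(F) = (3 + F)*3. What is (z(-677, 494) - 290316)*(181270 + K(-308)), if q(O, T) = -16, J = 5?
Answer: -110374815504401/2108 ≈ -5.2360e+10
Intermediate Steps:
K(F) = 9 + 3*F
c = 6364/2635 (c = 7 + (-291/85 - 324/279) = 7 + (-291*1/85 - 324*1/279) = 7 + (-291/85 - 36/31) = 7 - 12081/2635 = 6364/2635 ≈ 2.4152)
z(o, l) = -1591/10540 (z(o, l) = (6364/2635)/(-16) = (6364/2635)*(-1/16) = -1591/10540)
(z(-677, 494) - 290316)*(181270 + K(-308)) = (-1591/10540 - 290316)*(181270 + (9 + 3*(-308))) = -3059932231*(181270 + (9 - 924))/10540 = -3059932231*(181270 - 915)/10540 = -3059932231/10540*180355 = -110374815504401/2108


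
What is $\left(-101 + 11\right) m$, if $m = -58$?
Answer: $5220$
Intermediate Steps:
$\left(-101 + 11\right) m = \left(-101 + 11\right) \left(-58\right) = \left(-90\right) \left(-58\right) = 5220$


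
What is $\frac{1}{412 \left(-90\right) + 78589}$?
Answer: $\frac{1}{41509} \approx 2.4091 \cdot 10^{-5}$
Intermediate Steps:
$\frac{1}{412 \left(-90\right) + 78589} = \frac{1}{-37080 + 78589} = \frac{1}{41509}$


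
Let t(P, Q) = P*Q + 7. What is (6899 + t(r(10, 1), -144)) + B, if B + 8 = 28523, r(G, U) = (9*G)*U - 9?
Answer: 23757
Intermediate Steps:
r(G, U) = -9 + 9*G*U (r(G, U) = 9*G*U - 9 = -9 + 9*G*U)
t(P, Q) = 7 + P*Q
B = 28515 (B = -8 + 28523 = 28515)
(6899 + t(r(10, 1), -144)) + B = (6899 + (7 + (-9 + 9*10*1)*(-144))) + 28515 = (6899 + (7 + (-9 + 90)*(-144))) + 28515 = (6899 + (7 + 81*(-144))) + 28515 = (6899 + (7 - 11664)) + 28515 = (6899 - 11657) + 28515 = -4758 + 28515 = 23757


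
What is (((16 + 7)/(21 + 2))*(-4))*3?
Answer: -12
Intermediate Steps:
(((16 + 7)/(21 + 2))*(-4))*3 = ((23/23)*(-4))*3 = ((23*(1/23))*(-4))*3 = (1*(-4))*3 = -4*3 = -12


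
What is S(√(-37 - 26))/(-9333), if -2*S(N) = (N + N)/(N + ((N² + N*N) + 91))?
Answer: √7/(3111*(3*√7 + 35*I)) ≈ 5.2409e-6 - 2.311e-5*I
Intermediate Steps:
S(N) = -N/(91 + N + 2*N²) (S(N) = -(N + N)/(2*(N + ((N² + N*N) + 91))) = -2*N/(2*(N + ((N² + N²) + 91))) = -2*N/(2*(N + (2*N² + 91))) = -2*N/(2*(N + (91 + 2*N²))) = -2*N/(2*(91 + N + 2*N²)) = -N/(91 + N + 2*N²))
S(√(-37 - 26))/(-9333) = -√(-37 - 26)/(91 + √(-37 - 26) + 2*(√(-37 - 26))²)/(-9333) = -√(-63)/(91 + √(-63) + 2*(√(-63))²)*(-1/9333) = -3*I*√7/(91 + 3*I*√7 + 2*(3*I*√7)²)*(-1/9333) = -3*I*√7/(91 + 3*I*√7 + 2*(-63))*(-1/9333) = -3*I*√7/(91 + 3*I*√7 - 126)*(-1/9333) = -3*I*√7/(-35 + 3*I*√7)*(-1/9333) = I*√7/(3111*(-35 + 3*I*√7))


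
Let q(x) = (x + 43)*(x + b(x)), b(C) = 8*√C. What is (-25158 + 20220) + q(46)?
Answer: -844 + 712*√46 ≈ 3985.0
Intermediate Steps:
q(x) = (43 + x)*(x + 8*√x) (q(x) = (x + 43)*(x + 8*√x) = (43 + x)*(x + 8*√x))
(-25158 + 20220) + q(46) = (-25158 + 20220) + (46² + 8*46^(3/2) + 43*46 + 344*√46) = -4938 + (2116 + 8*(46*√46) + 1978 + 344*√46) = -4938 + (2116 + 368*√46 + 1978 + 344*√46) = -4938 + (4094 + 712*√46) = -844 + 712*√46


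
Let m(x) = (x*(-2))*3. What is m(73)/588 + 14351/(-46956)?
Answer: -345299/328692 ≈ -1.0505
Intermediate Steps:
m(x) = -6*x (m(x) = -2*x*3 = -6*x)
m(73)/588 + 14351/(-46956) = -6*73/588 + 14351/(-46956) = -438*1/588 + 14351*(-1/46956) = -73/98 - 14351/46956 = -345299/328692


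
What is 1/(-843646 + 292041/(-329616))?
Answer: -36624/30897723553 ≈ -1.1853e-6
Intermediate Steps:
1/(-843646 + 292041/(-329616)) = 1/(-843646 + 292041*(-1/329616)) = 1/(-843646 - 32449/36624) = 1/(-30897723553/36624) = -36624/30897723553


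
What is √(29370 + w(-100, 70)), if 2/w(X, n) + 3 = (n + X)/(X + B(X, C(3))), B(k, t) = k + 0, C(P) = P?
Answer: 5*√3816834/57 ≈ 171.37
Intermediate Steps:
B(k, t) = k
w(X, n) = 2/(-3 + (X + n)/(2*X)) (w(X, n) = 2/(-3 + (n + X)/(X + X)) = 2/(-3 + (X + n)/((2*X))) = 2/(-3 + (X + n)*(1/(2*X))) = 2/(-3 + (X + n)/(2*X)))
√(29370 + w(-100, 70)) = √(29370 + 4*(-100)/(70 - 5*(-100))) = √(29370 + 4*(-100)/(70 + 500)) = √(29370 + 4*(-100)/570) = √(29370 + 4*(-100)*(1/570)) = √(29370 - 40/57) = √(1674050/57) = 5*√3816834/57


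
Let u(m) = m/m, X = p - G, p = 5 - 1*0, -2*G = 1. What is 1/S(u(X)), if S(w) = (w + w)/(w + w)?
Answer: 1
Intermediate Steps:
G = -1/2 (G = -1/2*1 = -1/2 ≈ -0.50000)
p = 5 (p = 5 + 0 = 5)
X = 11/2 (X = 5 - 1*(-1/2) = 5 + 1/2 = 11/2 ≈ 5.5000)
u(m) = 1
S(w) = 1 (S(w) = (2*w)/((2*w)) = (2*w)*(1/(2*w)) = 1)
1/S(u(X)) = 1/1 = 1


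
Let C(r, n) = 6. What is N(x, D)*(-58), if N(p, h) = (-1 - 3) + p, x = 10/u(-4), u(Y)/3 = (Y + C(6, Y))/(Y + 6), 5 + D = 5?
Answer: 116/3 ≈ 38.667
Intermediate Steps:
D = 0 (D = -5 + 5 = 0)
u(Y) = 3 (u(Y) = 3*((Y + 6)/(Y + 6)) = 3*((6 + Y)/(6 + Y)) = 3*1 = 3)
x = 10/3 ≈ 3.3333
N(p, h) = -4 + p
N(x, D)*(-58) = (-4 + 10/3)*(-58) = -2/3*(-58) = 116/3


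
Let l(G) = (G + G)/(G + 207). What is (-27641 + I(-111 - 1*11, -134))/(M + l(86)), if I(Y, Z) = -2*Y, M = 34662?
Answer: -8027321/10156138 ≈ -0.79039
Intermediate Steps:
l(G) = 2*G/(207 + G) (l(G) = (2*G)/(207 + G) = 2*G/(207 + G))
(-27641 + I(-111 - 1*11, -134))/(M + l(86)) = (-27641 - 2*(-111 - 1*11))/(34662 + 2*86/(207 + 86)) = (-27641 - 2*(-111 - 11))/(34662 + 2*86/293) = (-27641 - 2*(-122))/(34662 + 2*86*(1/293)) = (-27641 + 244)/(34662 + 172/293) = -27397/10156138/293 = -27397*293/10156138 = -8027321/10156138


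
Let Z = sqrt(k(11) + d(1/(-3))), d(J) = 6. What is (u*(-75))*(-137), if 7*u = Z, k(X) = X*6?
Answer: 61650*sqrt(2)/7 ≈ 12455.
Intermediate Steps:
k(X) = 6*X
Z = 6*sqrt(2) (Z = sqrt(6*11 + 6) = sqrt(66 + 6) = sqrt(72) = 6*sqrt(2) ≈ 8.4853)
u = 6*sqrt(2)/7 (u = (6*sqrt(2))/7 = 6*sqrt(2)/7 ≈ 1.2122)
(u*(-75))*(-137) = ((6*sqrt(2)/7)*(-75))*(-137) = -450*sqrt(2)/7*(-137) = 61650*sqrt(2)/7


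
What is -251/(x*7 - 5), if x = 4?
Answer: -251/23 ≈ -10.913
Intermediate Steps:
-251/(x*7 - 5) = -251/(4*7 - 5) = -251/(28 - 5) = -251/23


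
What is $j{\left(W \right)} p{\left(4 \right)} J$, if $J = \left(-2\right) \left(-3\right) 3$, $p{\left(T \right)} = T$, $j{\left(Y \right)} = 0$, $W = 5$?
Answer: $0$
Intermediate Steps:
$J = 18$ ($J = 6 \cdot 3 = 18$)
$j{\left(W \right)} p{\left(4 \right)} J = 0 \cdot 4 \cdot 18 = 0 \cdot 18 = 0$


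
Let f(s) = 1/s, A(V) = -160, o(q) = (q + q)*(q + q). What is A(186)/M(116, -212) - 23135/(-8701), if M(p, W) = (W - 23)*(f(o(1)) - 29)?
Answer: 17704421/6718415 ≈ 2.6352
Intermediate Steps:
o(q) = 4*q² (o(q) = (2*q)*(2*q) = 4*q²)
M(p, W) = 2645/4 - 115*W/4 (M(p, W) = (W - 23)*(1/(4*1²) - 29) = (-23 + W)*(1/(4*1) - 29) = (-23 + W)*(1/4 - 29) = (-23 + W)*(¼ - 29) = (-23 + W)*(-115/4) = 2645/4 - 115*W/4)
A(186)/M(116, -212) - 23135/(-8701) = -160/(2645/4 - 115/4*(-212)) - 23135/(-8701) = -160/(2645/4 + 6095) - 23135*(-1/8701) = -160/27025/4 + 3305/1243 = -160*4/27025 + 3305/1243 = -128/5405 + 3305/1243 = 17704421/6718415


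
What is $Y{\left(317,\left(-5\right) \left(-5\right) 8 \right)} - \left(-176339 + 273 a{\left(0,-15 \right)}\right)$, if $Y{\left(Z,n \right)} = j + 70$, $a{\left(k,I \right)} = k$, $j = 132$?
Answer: $176541$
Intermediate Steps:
$Y{\left(Z,n \right)} = 202$ ($Y{\left(Z,n \right)} = 132 + 70 = 202$)
$Y{\left(317,\left(-5\right) \left(-5\right) 8 \right)} - \left(-176339 + 273 a{\left(0,-15 \right)}\right) = 202 - -176339 = 202 + \left(0 + 176339\right) = 202 + 176339 = 176541$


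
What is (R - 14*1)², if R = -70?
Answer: 7056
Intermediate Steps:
(R - 14*1)² = (-70 - 14*1)² = (-70 - 14)² = (-84)² = 7056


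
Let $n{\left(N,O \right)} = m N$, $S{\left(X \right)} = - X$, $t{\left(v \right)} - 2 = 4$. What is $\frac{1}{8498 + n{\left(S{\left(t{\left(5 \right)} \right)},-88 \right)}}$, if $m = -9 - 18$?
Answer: $\frac{1}{8660} \approx 0.00011547$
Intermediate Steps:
$t{\left(v \right)} = 6$ ($t{\left(v \right)} = 2 + 4 = 6$)
$m = -27$ ($m = -9 - 18 = -27$)
$n{\left(N,O \right)} = - 27 N$
$\frac{1}{8498 + n{\left(S{\left(t{\left(5 \right)} \right)},-88 \right)}} = \frac{1}{8498 - 27 \left(\left(-1\right) 6\right)} = \frac{1}{8498 - -162} = \frac{1}{8498 + 162} = \frac{1}{8660}$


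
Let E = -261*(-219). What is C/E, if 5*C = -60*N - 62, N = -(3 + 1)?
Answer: 178/285795 ≈ 0.00062282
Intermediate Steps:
N = -4 (N = -1*4 = -4)
E = 57159
C = 178/5 (C = (-60*(-4) - 62)/5 = (240 - 62)/5 = (⅕)*178 = 178/5 ≈ 35.600)
C/E = (178/5)/57159 = (178/5)*(1/57159) = 178/285795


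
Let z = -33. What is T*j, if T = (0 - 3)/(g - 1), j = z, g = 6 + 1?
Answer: 33/2 ≈ 16.500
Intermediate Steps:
g = 7
j = -33
T = -1/2 (T = (0 - 3)/(7 - 1) = -3/6 = -3*1/6 = -1/2 ≈ -0.50000)
T*j = -1/2*(-33) = 33/2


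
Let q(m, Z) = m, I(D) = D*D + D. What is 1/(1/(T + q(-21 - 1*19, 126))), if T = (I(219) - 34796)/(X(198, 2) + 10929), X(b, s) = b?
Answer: -431696/11127 ≈ -38.797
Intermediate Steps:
I(D) = D + D**2 (I(D) = D**2 + D = D + D**2)
T = 13384/11127 (T = (219*(1 + 219) - 34796)/(198 + 10929) = (219*220 - 34796)/11127 = (48180 - 34796)*(1/11127) = 13384*(1/11127) = 13384/11127 ≈ 1.2028)
1/(1/(T + q(-21 - 1*19, 126))) = 1/(1/(13384/11127 + (-21 - 1*19))) = 1/(1/(13384/11127 + (-21 - 19))) = 1/(1/(13384/11127 - 40)) = 1/(1/(-431696/11127)) = 1/(-11127/431696) = -431696/11127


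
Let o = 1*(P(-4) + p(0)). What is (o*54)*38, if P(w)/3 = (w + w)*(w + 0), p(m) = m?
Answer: 196992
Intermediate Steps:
P(w) = 6*w**2 (P(w) = 3*((w + w)*(w + 0)) = 3*((2*w)*w) = 3*(2*w**2) = 6*w**2)
o = 96 (o = 1*(6*(-4)**2 + 0) = 1*(6*16 + 0) = 1*(96 + 0) = 1*96 = 96)
(o*54)*38 = (96*54)*38 = 5184*38 = 196992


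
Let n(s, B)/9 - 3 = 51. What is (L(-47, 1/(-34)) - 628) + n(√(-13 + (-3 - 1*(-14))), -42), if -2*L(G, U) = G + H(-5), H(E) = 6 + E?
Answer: -119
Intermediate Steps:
L(G, U) = -½ - G/2 (L(G, U) = -(G + (6 - 5))/2 = -(G + 1)/2 = -(1 + G)/2 = -½ - G/2)
n(s, B) = 486 (n(s, B) = 27 + 9*51 = 27 + 459 = 486)
(L(-47, 1/(-34)) - 628) + n(√(-13 + (-3 - 1*(-14))), -42) = ((-½ - ½*(-47)) - 628) + 486 = ((-½ + 47/2) - 628) + 486 = (23 - 628) + 486 = -605 + 486 = -119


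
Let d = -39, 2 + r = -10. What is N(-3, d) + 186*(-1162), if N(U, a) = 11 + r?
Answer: -216133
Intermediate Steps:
r = -12 (r = -2 - 10 = -12)
N(U, a) = -1 (N(U, a) = 11 - 12 = -1)
N(-3, d) + 186*(-1162) = -1 + 186*(-1162) = -1 - 216132 = -216133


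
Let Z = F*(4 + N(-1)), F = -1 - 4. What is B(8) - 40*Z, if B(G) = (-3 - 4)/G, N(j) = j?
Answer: 4793/8 ≈ 599.13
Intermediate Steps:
F = -5
B(G) = -7/G
Z = -15 (Z = -5*(4 - 1) = -5*3 = -15)
B(8) - 40*Z = -7/8 - 40*(-15) = -7*⅛ + 600 = -7/8 + 600 = 4793/8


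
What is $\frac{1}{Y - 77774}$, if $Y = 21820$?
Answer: $- \frac{1}{55954} \approx -1.7872 \cdot 10^{-5}$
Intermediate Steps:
$\frac{1}{Y - 77774} = \frac{1}{21820 - 77774} = \frac{1}{-55954} = - \frac{1}{55954}$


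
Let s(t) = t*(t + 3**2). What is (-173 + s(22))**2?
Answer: 259081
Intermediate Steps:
s(t) = t*(9 + t) (s(t) = t*(t + 9) = t*(9 + t))
(-173 + s(22))**2 = (-173 + 22*(9 + 22))**2 = (-173 + 22*31)**2 = (-173 + 682)**2 = 509**2 = 259081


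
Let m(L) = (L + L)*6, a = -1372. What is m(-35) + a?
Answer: -1792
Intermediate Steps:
m(L) = 12*L (m(L) = (2*L)*6 = 12*L)
m(-35) + a = 12*(-35) - 1372 = -420 - 1372 = -1792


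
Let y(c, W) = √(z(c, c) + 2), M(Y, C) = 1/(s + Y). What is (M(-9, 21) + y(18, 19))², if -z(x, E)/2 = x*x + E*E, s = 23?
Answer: -253623/196 + I*√1294/7 ≈ -1294.0 + 5.1389*I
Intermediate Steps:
M(Y, C) = 1/(23 + Y)
z(x, E) = -2*E² - 2*x² (z(x, E) = -2*(x*x + E*E) = -2*(x² + E²) = -2*(E² + x²) = -2*E² - 2*x²)
y(c, W) = √(2 - 4*c²) (y(c, W) = √((-2*c² - 2*c²) + 2) = √(-4*c² + 2) = √(2 - 4*c²))
(M(-9, 21) + y(18, 19))² = (1/(23 - 9) + √(2 - 4*18²))² = (1/14 + √(2 - 4*324))² = (1/14 + √(2 - 1296))² = (1/14 + √(-1294))² = (1/14 + I*√1294)²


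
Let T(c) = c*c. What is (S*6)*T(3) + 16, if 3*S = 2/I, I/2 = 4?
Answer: 41/2 ≈ 20.500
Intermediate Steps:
I = 8 (I = 2*4 = 8)
S = 1/12 (S = (2/8)/3 = (2*(⅛))/3 = (⅓)*(¼) = 1/12 ≈ 0.083333)
T(c) = c²
(S*6)*T(3) + 16 = ((1/12)*6)*3² + 16 = (½)*9 + 16 = 9/2 + 16 = 41/2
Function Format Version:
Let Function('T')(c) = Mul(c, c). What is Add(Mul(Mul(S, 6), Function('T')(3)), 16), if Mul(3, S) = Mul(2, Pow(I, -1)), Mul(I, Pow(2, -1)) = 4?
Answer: Rational(41, 2) ≈ 20.500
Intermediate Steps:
I = 8 (I = Mul(2, 4) = 8)
S = Rational(1, 12) (S = Mul(Rational(1, 3), Mul(2, Pow(8, -1))) = Mul(Rational(1, 3), Mul(2, Rational(1, 8))) = Mul(Rational(1, 3), Rational(1, 4)) = Rational(1, 12) ≈ 0.083333)
Function('T')(c) = Pow(c, 2)
Add(Mul(Mul(S, 6), Function('T')(3)), 16) = Add(Mul(Mul(Rational(1, 12), 6), Pow(3, 2)), 16) = Add(Mul(Rational(1, 2), 9), 16) = Add(Rational(9, 2), 16) = Rational(41, 2)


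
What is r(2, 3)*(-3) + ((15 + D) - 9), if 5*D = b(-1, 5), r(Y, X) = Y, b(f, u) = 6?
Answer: 6/5 ≈ 1.2000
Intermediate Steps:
D = 6/5 (D = (⅕)*6 = 6/5 ≈ 1.2000)
r(2, 3)*(-3) + ((15 + D) - 9) = 2*(-3) + ((15 + 6/5) - 9) = -6 + (81/5 - 9) = -6 + 36/5 = 6/5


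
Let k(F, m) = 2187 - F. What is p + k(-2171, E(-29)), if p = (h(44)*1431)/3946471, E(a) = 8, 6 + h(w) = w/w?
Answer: 17198713463/3946471 ≈ 4358.0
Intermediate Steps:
h(w) = -5 (h(w) = -6 + w/w = -6 + 1 = -5)
p = -7155/3946471 (p = -5*1431/3946471 = -7155*1/3946471 = -7155/3946471 ≈ -0.0018130)
p + k(-2171, E(-29)) = -7155/3946471 + (2187 - 1*(-2171)) = -7155/3946471 + (2187 + 2171) = -7155/3946471 + 4358 = 17198713463/3946471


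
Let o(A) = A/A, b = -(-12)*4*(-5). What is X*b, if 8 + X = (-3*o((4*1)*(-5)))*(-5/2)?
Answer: 120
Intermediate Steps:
b = -240 (b = -3*(-16)*(-5) = 48*(-5) = -240)
o(A) = 1
X = -½ (X = -8 + (-3*1)*(-5/2) = -8 - (-15)/2 = -8 - 3*(-5/2) = -8 + 15/2 = -½ ≈ -0.50000)
X*b = -½*(-240) = 120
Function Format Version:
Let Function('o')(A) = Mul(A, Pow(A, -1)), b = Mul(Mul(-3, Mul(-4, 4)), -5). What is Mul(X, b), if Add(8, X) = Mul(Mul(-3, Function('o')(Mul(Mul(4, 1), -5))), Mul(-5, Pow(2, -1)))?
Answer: 120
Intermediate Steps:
b = -240 (b = Mul(Mul(-3, -16), -5) = Mul(48, -5) = -240)
Function('o')(A) = 1
X = Rational(-1, 2) (X = Add(-8, Mul(Mul(-3, 1), Mul(-5, Pow(2, -1)))) = Add(-8, Mul(-3, Mul(-5, Rational(1, 2)))) = Add(-8, Mul(-3, Rational(-5, 2))) = Add(-8, Rational(15, 2)) = Rational(-1, 2) ≈ -0.50000)
Mul(X, b) = Mul(Rational(-1, 2), -240) = 120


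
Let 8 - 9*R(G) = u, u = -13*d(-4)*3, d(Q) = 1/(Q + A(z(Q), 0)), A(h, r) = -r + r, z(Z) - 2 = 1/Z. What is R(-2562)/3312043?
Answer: -1/17033364 ≈ -5.8708e-8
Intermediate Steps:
z(Z) = 2 + 1/Z
A(h, r) = 0
d(Q) = 1/Q (d(Q) = 1/(Q + 0) = 1/Q)
u = 39/4 (u = -13/(-4)*3 = -13*(-¼)*3 = (13/4)*3 = 39/4 ≈ 9.7500)
R(G) = -7/36 (R(G) = 8/9 - ⅑*39/4 = 8/9 - 13/12 = -7/36)
R(-2562)/3312043 = -7/36/3312043 = -7/36*1/3312043 = -1/17033364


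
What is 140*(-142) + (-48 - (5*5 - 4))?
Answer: -19949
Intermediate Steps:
140*(-142) + (-48 - (5*5 - 4)) = -19880 + (-48 - (25 - 4)) = -19880 + (-48 - 1*21) = -19880 + (-48 - 21) = -19880 - 69 = -19949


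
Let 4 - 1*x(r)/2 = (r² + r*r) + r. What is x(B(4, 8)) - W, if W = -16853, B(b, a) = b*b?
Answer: 15805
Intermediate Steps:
B(b, a) = b²
x(r) = 8 - 4*r² - 2*r (x(r) = 8 - 2*((r² + r*r) + r) = 8 - 2*((r² + r²) + r) = 8 - 2*(2*r² + r) = 8 - 2*(r + 2*r²) = 8 + (-4*r² - 2*r) = 8 - 4*r² - 2*r)
x(B(4, 8)) - W = (8 - 4*(4²)² - 2*4²) - 1*(-16853) = (8 - 4*16² - 2*16) + 16853 = (8 - 4*256 - 32) + 16853 = (8 - 1024 - 32) + 16853 = -1048 + 16853 = 15805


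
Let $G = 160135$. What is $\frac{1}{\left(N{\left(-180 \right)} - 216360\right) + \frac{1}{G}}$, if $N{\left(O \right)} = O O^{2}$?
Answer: $- \frac{160135}{968554128599} \approx -1.6533 \cdot 10^{-7}$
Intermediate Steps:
$N{\left(O \right)} = O^{3}$
$\frac{1}{\left(N{\left(-180 \right)} - 216360\right) + \frac{1}{G}} = \frac{1}{\left(\left(-180\right)^{3} - 216360\right) + \frac{1}{160135}} = \frac{1}{\left(-5832000 - 216360\right) + \frac{1}{160135}} = \frac{1}{-6048360 + \frac{1}{160135}} = \frac{1}{- \frac{968554128599}{160135}} = - \frac{160135}{968554128599}$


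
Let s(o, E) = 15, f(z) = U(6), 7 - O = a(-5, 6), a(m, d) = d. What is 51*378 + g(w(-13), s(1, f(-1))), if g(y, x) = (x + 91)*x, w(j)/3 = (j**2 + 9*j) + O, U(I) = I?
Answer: 20868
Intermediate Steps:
O = 1 (O = 7 - 1*6 = 7 - 6 = 1)
f(z) = 6
w(j) = 3 + 3*j**2 + 27*j (w(j) = 3*((j**2 + 9*j) + 1) = 3*(1 + j**2 + 9*j) = 3 + 3*j**2 + 27*j)
g(y, x) = x*(91 + x) (g(y, x) = (91 + x)*x = x*(91 + x))
51*378 + g(w(-13), s(1, f(-1))) = 51*378 + 15*(91 + 15) = 19278 + 15*106 = 19278 + 1590 = 20868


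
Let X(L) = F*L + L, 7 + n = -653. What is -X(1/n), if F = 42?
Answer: 43/660 ≈ 0.065151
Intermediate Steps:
n = -660 (n = -7 - 653 = -660)
X(L) = 43*L (X(L) = 42*L + L = 43*L)
-X(1/n) = -43/(-660) = -43*(-1)/660 = -1*(-43/660) = 43/660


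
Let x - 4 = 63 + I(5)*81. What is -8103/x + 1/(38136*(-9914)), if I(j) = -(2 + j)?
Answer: 765896175703/47260038000 ≈ 16.206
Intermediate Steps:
I(j) = -2 - j
x = -500 (x = 4 + (63 + (-2 - 1*5)*81) = 4 + (63 + (-2 - 5)*81) = 4 + (63 - 7*81) = 4 + (63 - 567) = 4 - 504 = -500)
-8103/x + 1/(38136*(-9914)) = -8103/(-500) + 1/(38136*(-9914)) = -8103*(-1/500) + (1/38136)*(-1/9914) = 8103/500 - 1/378080304 = 765896175703/47260038000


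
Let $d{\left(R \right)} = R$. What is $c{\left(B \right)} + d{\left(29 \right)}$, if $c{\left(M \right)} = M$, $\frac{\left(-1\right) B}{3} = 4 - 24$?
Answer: $89$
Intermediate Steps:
$B = 60$ ($B = - 3 \left(4 - 24\right) = \left(-3\right) \left(-20\right) = 60$)
$c{\left(B \right)} + d{\left(29 \right)} = 60 + 29 = 89$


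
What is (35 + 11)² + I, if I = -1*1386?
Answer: 730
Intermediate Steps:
I = -1386
(35 + 11)² + I = (35 + 11)² - 1386 = 46² - 1386 = 2116 - 1386 = 730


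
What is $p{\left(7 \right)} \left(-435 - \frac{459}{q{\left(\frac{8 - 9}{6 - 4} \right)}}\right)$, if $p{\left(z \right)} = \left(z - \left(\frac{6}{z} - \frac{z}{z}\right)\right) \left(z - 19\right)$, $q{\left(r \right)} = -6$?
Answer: $\frac{215100}{7} \approx 30729.0$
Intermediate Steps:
$p{\left(z \right)} = \left(-19 + z\right) \left(1 + z - \frac{6}{z}\right)$ ($p{\left(z \right)} = \left(z + \left(1 - \frac{6}{z}\right)\right) \left(-19 + z\right) = \left(1 + z - \frac{6}{z}\right) \left(-19 + z\right) = \left(-19 + z\right) \left(1 + z - \frac{6}{z}\right)$)
$p{\left(7 \right)} \left(-435 - \frac{459}{q{\left(\frac{8 - 9}{6 - 4} \right)}}\right) = \left(-25 + 7^{2} - 126 + \frac{114}{7}\right) \left(-435 - \frac{459}{-6}\right) = \left(-25 + 49 - 126 + 114 \cdot \frac{1}{7}\right) \left(-435 - - \frac{153}{2}\right) = \left(-25 + 49 - 126 + \frac{114}{7}\right) \left(-435 + \frac{153}{2}\right) = \left(- \frac{600}{7}\right) \left(- \frac{717}{2}\right) = \frac{215100}{7}$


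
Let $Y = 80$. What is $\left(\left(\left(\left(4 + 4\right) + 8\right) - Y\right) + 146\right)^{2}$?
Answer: $6724$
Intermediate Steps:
$\left(\left(\left(\left(4 + 4\right) + 8\right) - Y\right) + 146\right)^{2} = \left(\left(\left(\left(4 + 4\right) + 8\right) - 80\right) + 146\right)^{2} = \left(\left(\left(8 + 8\right) - 80\right) + 146\right)^{2} = \left(\left(16 - 80\right) + 146\right)^{2} = \left(-64 + 146\right)^{2} = 82^{2} = 6724$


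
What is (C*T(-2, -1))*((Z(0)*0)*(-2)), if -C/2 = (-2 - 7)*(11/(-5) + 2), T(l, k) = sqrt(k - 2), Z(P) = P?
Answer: 0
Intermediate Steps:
T(l, k) = sqrt(-2 + k)
C = -18/5 (C = -2*(-2 - 7)*(11/(-5) + 2) = -(-18)*(11*(-1/5) + 2) = -(-18)*(-11/5 + 2) = -(-18)*(-1)/5 = -2*9/5 = -18/5 ≈ -3.6000)
(C*T(-2, -1))*((Z(0)*0)*(-2)) = (-18*sqrt(-2 - 1)/5)*((0*0)*(-2)) = (-18*I*sqrt(3)/5)*(0*(-2)) = -18*I*sqrt(3)/5*0 = 0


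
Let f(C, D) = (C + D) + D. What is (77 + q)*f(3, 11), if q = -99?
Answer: -550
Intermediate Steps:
f(C, D) = C + 2*D
(77 + q)*f(3, 11) = (77 - 99)*(3 + 2*11) = -22*(3 + 22) = -22*25 = -550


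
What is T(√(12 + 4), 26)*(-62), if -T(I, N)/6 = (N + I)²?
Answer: 334800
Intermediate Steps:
T(I, N) = -6*(I + N)² (T(I, N) = -6*(N + I)² = -6*(I + N)²)
T(√(12 + 4), 26)*(-62) = -6*(√(12 + 4) + 26)²*(-62) = -6*(√16 + 26)²*(-62) = -6*(4 + 26)²*(-62) = -6*30²*(-62) = -6*900*(-62) = -5400*(-62) = 334800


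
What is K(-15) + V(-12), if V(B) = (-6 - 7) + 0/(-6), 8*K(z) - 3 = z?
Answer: -29/2 ≈ -14.500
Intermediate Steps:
K(z) = 3/8 + z/8
V(B) = -13 (V(B) = -13 + 0*(-⅙) = -13 + 0 = -13)
K(-15) + V(-12) = (3/8 + (⅛)*(-15)) - 13 = (3/8 - 15/8) - 13 = -3/2 - 13 = -29/2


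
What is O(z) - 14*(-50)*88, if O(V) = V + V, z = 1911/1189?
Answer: 73246222/1189 ≈ 61603.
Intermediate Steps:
z = 1911/1189 (z = 1911*(1/1189) = 1911/1189 ≈ 1.6072)
O(V) = 2*V
O(z) - 14*(-50)*88 = 2*(1911/1189) - 14*(-50)*88 = 3822/1189 - (-700)*88 = 3822/1189 - 1*(-61600) = 3822/1189 + 61600 = 73246222/1189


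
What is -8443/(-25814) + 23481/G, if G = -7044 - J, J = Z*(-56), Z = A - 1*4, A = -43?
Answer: -262222033/124888132 ≈ -2.0997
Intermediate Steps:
Z = -47 (Z = -43 - 1*4 = -43 - 4 = -47)
J = 2632 (J = -47*(-56) = 2632)
G = -9676 (G = -7044 - 1*2632 = -7044 - 2632 = -9676)
-8443/(-25814) + 23481/G = -8443/(-25814) + 23481/(-9676) = -8443*(-1/25814) + 23481*(-1/9676) = 8443/25814 - 23481/9676 = -262222033/124888132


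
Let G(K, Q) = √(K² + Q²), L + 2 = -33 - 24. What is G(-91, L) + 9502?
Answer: 9502 + √11762 ≈ 9610.5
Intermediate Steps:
L = -59 (L = -2 + (-33 - 24) = -2 - 57 = -59)
G(-91, L) + 9502 = √((-91)² + (-59)²) + 9502 = √(8281 + 3481) + 9502 = √11762 + 9502 = 9502 + √11762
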